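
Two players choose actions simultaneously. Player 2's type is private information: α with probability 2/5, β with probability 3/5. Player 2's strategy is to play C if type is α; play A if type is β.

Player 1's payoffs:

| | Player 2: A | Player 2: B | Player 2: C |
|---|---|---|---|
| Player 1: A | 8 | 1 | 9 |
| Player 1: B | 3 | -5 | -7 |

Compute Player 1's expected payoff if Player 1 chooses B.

-1

Take the expectation over Player 2's type, weighting each type's action by its prior probability.
E[B] = 2/5·(-7) + 3/5·3 = (-14/5) + 9/5 = -1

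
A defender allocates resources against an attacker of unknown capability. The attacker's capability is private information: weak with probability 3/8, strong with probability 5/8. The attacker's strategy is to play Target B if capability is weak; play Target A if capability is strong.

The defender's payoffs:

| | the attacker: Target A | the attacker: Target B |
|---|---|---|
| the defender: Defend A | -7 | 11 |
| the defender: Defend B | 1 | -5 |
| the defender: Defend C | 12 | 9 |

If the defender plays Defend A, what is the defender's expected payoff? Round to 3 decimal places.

-0.250

E[Defend A] = 3/8·11 + 5/8·(-7) = 33/8 + (-35/8) = -1/4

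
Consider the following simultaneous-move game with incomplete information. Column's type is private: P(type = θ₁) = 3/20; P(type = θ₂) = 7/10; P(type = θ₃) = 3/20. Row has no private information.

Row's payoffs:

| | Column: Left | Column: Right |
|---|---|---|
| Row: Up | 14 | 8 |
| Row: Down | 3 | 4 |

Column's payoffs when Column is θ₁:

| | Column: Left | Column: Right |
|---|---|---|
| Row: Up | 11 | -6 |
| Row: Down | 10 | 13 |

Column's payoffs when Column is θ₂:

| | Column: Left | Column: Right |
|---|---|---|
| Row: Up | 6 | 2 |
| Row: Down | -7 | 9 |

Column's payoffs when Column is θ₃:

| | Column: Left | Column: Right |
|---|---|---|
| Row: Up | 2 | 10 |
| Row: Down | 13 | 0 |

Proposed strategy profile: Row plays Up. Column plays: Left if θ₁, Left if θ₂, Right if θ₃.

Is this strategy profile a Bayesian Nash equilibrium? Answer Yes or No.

Row plays Up: E[Up] = 3/20·(14) + 7/10·(14) + 3/20·(8) = 131/10; E[Down] = 63/20. Best-responding. ✓
Column (type θ₁), facing Up: Left gives 11, Right gives -6. Proposed Left is best. ✓
Column (type θ₂), facing Up: Left gives 6, Right gives 2. Proposed Left is best. ✓
Column (type θ₃), facing Up: Left gives 2, Right gives 10. Proposed Right is best. ✓

Yes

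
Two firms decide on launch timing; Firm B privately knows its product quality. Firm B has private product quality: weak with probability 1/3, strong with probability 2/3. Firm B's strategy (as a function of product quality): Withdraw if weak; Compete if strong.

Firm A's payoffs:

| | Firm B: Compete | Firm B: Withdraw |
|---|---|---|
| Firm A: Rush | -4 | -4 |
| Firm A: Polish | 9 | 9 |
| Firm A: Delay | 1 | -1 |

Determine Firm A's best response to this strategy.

Polish

E[Rush] = 1/3·(-4) + 2/3·(-4) = -4
E[Polish] = 1/3·(9) + 2/3·(9) = 9
E[Delay] = 1/3·(-1) + 2/3·(1) = 1/3
Best response: Polish (9 is the largest).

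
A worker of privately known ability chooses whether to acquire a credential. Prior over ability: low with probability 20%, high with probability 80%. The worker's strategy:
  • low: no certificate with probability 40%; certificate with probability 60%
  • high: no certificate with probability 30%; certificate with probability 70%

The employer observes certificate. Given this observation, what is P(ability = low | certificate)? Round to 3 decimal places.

0.176

P(certificate) = 0.2·0.6 + 0.8·0.7 = 0.68
P(low | certificate) = (0.2·0.6) / 0.68 = 0.12 / 0.68 = 0.176471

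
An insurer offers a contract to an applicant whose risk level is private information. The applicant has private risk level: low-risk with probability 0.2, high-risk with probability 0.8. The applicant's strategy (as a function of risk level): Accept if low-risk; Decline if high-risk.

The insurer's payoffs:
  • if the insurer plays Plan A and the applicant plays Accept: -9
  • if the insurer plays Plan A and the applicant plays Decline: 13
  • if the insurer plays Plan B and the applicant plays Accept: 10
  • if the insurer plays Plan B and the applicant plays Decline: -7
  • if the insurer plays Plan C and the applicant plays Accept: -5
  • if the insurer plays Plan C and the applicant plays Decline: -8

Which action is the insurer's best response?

Plan A

E[Plan A] = 0.2·(-9) + 0.8·(13) = 8.6
E[Plan B] = 0.2·(10) + 0.8·(-7) = -3.6
E[Plan C] = 0.2·(-5) + 0.8·(-8) = -7.4
Best response: Plan A (8.6 is the largest).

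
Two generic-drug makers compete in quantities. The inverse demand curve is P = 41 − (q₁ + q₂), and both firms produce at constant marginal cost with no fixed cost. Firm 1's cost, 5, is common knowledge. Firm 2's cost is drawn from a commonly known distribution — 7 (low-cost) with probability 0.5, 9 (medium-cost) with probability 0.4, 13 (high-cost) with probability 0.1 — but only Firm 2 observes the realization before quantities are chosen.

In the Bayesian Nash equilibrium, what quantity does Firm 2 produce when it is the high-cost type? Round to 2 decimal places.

Firm 2 with cost c maximizes (41 − (q₁+q₂) − c)·q₂, giving q₂(c) = (41 − c − q₁)/2.
E[c₂] = 0.5·7 + 0.4·9 + 0.1·13 = 8.4
Firm 1's FOC against E[q₂] yields q₁ = (41 − 2·5 + E[c₂])/3 = (41 − 10 + 8.4)/3 = 13.1333.
q₂(high-cost) = (41 − 13 − 13.1333)/2 = 7.43333.

7.43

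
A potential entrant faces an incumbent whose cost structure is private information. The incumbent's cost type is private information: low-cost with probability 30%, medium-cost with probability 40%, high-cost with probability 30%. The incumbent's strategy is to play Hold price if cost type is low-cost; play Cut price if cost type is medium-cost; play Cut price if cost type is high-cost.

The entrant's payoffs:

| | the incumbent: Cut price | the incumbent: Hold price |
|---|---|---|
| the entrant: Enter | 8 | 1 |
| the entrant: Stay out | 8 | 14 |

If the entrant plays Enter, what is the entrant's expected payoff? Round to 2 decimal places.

5.90

E[Enter] = 0.3·1 + 0.4·8 + 0.3·8 = 0.3 + 3.2 + 2.4 = 5.9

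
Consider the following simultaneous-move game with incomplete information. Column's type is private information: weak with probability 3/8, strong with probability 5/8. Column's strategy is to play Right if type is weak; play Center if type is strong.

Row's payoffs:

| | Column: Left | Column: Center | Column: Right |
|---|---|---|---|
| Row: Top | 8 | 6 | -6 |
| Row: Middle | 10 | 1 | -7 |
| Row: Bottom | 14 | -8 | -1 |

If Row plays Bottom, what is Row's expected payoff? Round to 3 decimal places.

Take the expectation over Column's type, weighting each type's action by its prior probability.
E[Bottom] = 3/8·(-1) + 5/8·(-8) = (-3/8) + (-5) = -43/8

-5.375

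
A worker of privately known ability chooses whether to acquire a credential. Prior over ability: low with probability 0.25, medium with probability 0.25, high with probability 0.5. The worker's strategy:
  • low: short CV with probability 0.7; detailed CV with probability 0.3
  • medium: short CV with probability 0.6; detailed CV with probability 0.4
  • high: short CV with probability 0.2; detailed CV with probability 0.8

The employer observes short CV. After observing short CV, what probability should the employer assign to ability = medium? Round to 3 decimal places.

P(short CV) = 0.25·0.7 + 0.25·0.6 + 0.5·0.2 = 0.425
P(medium | short CV) = (0.25·0.6) / 0.425 = 0.15 / 0.425 = 0.352941

0.353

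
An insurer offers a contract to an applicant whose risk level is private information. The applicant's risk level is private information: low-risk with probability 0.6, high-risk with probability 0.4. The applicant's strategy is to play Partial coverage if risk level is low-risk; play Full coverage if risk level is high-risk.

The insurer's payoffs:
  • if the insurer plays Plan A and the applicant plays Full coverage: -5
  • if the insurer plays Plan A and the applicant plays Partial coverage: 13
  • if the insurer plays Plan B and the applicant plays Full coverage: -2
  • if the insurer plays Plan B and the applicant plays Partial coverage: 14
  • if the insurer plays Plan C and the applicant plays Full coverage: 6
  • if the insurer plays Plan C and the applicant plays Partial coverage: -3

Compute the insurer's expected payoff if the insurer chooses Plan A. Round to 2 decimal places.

5.80

Take the expectation over the applicant's risk level, weighting each type's action by its prior probability.
E[Plan A] = 0.6·13 + 0.4·(-5) = 7.8 + (-2) = 5.8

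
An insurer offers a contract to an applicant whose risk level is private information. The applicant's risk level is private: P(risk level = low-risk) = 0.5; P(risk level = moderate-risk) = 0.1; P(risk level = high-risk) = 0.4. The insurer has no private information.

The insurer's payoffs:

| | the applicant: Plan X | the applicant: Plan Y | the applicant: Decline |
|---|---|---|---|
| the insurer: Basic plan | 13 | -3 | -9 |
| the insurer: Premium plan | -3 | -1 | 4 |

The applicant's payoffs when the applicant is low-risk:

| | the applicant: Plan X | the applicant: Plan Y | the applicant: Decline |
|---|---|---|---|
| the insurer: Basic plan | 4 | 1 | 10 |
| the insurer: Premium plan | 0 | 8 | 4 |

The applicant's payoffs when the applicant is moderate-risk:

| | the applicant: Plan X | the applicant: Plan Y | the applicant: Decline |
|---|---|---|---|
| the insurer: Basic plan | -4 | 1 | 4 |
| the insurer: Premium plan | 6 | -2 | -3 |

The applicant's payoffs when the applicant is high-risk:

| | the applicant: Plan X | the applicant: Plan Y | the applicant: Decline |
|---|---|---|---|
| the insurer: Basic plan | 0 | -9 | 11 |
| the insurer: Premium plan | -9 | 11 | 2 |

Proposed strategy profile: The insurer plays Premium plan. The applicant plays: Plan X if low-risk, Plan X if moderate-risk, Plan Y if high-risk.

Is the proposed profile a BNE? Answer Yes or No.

A profile is a BNE iff every type of every player is best-responding given beliefs about the other side.
The insurer plays Premium plan: E[Premium plan] = 0.5·(-3) + 0.1·(-3) + 0.4·(-1) = -2.2; E[Basic plan] = 6.6. Not best-responding. ✗
The applicant (risk level low-risk), facing Premium plan: Plan X gives 0, Plan Y gives 8, Decline gives 4. Proposed Plan X is not best — profitable deviation exists. ✗
The applicant (risk level moderate-risk), facing Premium plan: Plan X gives 6, Plan Y gives -2, Decline gives -3. Proposed Plan X is best. ✓
The applicant (risk level high-risk), facing Premium plan: Plan X gives -9, Plan Y gives 11, Decline gives 2. Proposed Plan Y is best. ✓

No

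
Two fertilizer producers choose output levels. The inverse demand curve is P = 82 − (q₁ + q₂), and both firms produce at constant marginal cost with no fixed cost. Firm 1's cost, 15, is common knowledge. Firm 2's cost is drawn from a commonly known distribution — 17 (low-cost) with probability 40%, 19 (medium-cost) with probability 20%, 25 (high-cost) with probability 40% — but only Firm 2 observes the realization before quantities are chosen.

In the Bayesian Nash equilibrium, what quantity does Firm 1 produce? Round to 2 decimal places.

Type-c best response for Firm 2: q₂(c) = (82 − c)/2 − q₁/2.
Firm 1 maximizes expected profit; its first-order condition is 82 − 2q₁ − E[q₂] − 15 = 0.
Substituting E[q₂] and solving: E[c₂] = 20.6, so q₁ = (82 − 2·15 + 20.6)/3 = 24.2.

24.20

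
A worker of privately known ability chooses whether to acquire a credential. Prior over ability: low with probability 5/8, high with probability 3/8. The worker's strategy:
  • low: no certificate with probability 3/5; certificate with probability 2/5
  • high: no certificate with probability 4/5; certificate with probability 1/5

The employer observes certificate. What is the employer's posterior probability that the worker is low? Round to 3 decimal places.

P(certificate) = (5/8)·(2/5) + (3/8)·(1/5) = 13/40
P(low | certificate) = ((5/8)·(2/5)) / (13/40) = (1/4) / (13/40) = 10/13

0.769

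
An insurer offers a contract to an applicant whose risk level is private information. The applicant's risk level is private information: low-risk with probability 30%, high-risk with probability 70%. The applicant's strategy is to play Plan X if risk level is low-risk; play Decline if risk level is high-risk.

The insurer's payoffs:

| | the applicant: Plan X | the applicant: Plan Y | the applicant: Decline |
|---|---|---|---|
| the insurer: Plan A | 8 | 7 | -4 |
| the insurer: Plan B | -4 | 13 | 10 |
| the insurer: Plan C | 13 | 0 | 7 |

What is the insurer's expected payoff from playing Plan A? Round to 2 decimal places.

-0.40

E[Plan A] = 0.3·8 + 0.7·(-4) = 2.4 + (-2.8) = -0.4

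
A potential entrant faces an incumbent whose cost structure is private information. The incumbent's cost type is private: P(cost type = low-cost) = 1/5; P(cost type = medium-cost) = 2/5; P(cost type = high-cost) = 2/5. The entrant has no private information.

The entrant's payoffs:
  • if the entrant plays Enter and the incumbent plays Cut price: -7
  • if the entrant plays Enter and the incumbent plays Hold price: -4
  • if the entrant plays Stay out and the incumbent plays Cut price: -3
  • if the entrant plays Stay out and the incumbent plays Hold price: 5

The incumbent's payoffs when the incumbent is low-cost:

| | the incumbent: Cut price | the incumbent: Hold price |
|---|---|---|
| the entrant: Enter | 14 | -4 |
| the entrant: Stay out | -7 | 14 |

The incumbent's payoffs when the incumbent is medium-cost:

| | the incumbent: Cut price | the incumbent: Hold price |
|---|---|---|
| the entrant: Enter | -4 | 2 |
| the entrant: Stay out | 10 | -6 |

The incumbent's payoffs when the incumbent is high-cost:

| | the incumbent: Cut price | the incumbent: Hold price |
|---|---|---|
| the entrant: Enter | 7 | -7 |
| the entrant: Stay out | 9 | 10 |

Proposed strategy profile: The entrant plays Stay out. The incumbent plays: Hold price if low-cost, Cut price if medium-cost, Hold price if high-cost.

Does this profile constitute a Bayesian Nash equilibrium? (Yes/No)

The entrant plays Stay out: E[Stay out] = 1/5·(5) + 2/5·(-3) + 2/5·(5) = 9/5; E[Enter] = -26/5. Best-responding. ✓
The incumbent (cost type low-cost), facing Stay out: Cut price gives -7, Hold price gives 14. Proposed Hold price is best. ✓
The incumbent (cost type medium-cost), facing Stay out: Cut price gives 10, Hold price gives -6. Proposed Cut price is best. ✓
The incumbent (cost type high-cost), facing Stay out: Cut price gives 9, Hold price gives 10. Proposed Hold price is best. ✓

Yes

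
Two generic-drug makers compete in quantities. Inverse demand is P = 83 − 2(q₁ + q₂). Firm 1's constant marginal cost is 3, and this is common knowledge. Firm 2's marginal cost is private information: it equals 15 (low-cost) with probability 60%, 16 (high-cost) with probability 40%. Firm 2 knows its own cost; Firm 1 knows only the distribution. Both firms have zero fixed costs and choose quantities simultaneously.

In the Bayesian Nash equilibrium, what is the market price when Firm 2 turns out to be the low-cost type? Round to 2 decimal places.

33.60

Type-c best response for Firm 2: q₂(c) = (83 − c)/4 − q₁/2.
Firm 1 maximizes expected profit; its first-order condition is 83 − 4q₁ − 2E[q₂] − 3 = 0.
Substituting E[q₂] and solving: E[c₂] = 15.4, so q₁ = (83 − 2·3 + 15.4)/6 = 15.4.
q₂(low-cost) = 9.3, so P = 83 − 2·(15.4 + 9.3) = 33.6.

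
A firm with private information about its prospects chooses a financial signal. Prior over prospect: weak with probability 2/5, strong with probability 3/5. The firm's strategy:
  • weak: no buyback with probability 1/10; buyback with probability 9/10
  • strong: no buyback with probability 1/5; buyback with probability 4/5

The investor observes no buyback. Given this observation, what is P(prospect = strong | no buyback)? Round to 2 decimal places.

P(no buyback) = (2/5)·(1/10) + (3/5)·(1/5) = 4/25
P(strong | no buyback) = ((3/5)·(1/5)) / (4/25) = (3/25) / (4/25) = 3/4

0.75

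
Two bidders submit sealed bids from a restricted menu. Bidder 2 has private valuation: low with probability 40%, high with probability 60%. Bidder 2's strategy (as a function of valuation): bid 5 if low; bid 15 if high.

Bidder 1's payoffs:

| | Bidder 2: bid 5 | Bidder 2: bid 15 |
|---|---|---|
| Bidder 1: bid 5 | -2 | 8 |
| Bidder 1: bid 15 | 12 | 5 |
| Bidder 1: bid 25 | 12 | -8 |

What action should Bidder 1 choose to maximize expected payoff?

E[bid 5] = 0.4·(-2) + 0.6·(8) = 4
E[bid 15] = 0.4·(12) + 0.6·(5) = 7.8
E[bid 25] = 0.4·(12) + 0.6·(-8) = 0
Best response: bid 15 (7.8 is the largest).

bid 15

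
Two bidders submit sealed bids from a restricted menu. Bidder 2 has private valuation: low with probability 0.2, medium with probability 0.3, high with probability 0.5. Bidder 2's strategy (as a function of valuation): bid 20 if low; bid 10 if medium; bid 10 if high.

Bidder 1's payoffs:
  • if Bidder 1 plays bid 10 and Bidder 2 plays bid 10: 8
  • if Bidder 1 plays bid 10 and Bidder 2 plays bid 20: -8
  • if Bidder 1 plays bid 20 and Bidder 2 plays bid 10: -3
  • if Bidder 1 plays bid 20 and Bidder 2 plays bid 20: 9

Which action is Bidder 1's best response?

E[bid 10] = 0.2·(-8) + 0.3·(8) + 0.5·(8) = 4.8
E[bid 20] = 0.2·(9) + 0.3·(-3) + 0.5·(-3) = -0.6
Best response: bid 10 (4.8 is the largest).

bid 10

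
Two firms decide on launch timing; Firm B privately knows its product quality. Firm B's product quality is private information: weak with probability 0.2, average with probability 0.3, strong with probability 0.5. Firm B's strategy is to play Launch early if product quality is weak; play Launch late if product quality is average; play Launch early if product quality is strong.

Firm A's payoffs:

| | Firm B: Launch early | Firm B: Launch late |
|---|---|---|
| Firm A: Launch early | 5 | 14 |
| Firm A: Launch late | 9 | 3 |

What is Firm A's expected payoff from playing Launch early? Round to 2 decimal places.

E[Launch early] = 0.2·5 + 0.3·14 + 0.5·5 = 1 + 4.2 + 2.5 = 7.7

7.70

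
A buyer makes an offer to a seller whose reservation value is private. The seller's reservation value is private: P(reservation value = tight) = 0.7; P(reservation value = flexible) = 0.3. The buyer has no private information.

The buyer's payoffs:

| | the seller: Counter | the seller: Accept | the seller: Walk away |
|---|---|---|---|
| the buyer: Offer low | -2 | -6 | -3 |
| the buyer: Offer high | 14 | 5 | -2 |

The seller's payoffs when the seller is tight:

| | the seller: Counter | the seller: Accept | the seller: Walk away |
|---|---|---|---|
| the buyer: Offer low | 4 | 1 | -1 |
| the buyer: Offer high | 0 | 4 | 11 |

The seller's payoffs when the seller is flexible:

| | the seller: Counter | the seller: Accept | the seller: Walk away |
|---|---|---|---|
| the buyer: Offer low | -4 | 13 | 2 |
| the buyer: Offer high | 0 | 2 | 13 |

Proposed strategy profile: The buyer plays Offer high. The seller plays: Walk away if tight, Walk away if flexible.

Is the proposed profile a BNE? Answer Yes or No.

A profile is a BNE iff every type of every player is best-responding given beliefs about the other side.
The buyer plays Offer high: E[Offer high] = 0.7·(-2) + 0.3·(-2) = -2; E[Offer low] = -3. Best-responding. ✓
The seller (reservation value tight), facing Offer high: Counter gives 0, Accept gives 4, Walk away gives 11. Proposed Walk away is best. ✓
The seller (reservation value flexible), facing Offer high: Counter gives 0, Accept gives 2, Walk away gives 13. Proposed Walk away is best. ✓

Yes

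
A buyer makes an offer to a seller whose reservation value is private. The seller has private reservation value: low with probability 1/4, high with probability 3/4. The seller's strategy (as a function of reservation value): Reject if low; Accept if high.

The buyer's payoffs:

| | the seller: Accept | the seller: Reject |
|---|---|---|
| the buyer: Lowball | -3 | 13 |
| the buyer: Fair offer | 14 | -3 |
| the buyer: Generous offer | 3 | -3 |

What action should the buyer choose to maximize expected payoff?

Fair offer

E[Lowball] = 1/4·(13) + 3/4·(-3) = 1
E[Fair offer] = 1/4·(-3) + 3/4·(14) = 39/4
E[Generous offer] = 1/4·(-3) + 3/4·(3) = 3/2
Best response: Fair offer (39/4 is the largest).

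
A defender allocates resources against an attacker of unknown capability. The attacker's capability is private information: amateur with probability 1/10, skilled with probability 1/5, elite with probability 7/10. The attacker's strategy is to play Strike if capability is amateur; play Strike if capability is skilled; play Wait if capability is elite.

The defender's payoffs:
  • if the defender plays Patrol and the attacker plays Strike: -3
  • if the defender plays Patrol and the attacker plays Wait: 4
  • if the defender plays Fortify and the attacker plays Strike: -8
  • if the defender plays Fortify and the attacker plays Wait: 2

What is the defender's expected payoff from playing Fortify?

Take the expectation over the attacker's capability, weighting each type's action by its prior probability.
E[Fortify] = 1/10·(-8) + 1/5·(-8) + 7/10·2 = (-4/5) + (-8/5) + 7/5 = -1

-1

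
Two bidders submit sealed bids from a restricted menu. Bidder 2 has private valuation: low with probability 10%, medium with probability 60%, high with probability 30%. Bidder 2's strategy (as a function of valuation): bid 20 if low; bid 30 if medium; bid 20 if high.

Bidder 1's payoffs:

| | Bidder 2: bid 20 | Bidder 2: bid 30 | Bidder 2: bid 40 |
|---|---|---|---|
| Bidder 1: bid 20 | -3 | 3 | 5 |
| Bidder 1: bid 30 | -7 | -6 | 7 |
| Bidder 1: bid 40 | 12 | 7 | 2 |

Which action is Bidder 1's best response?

Compute Bidder 1's expected payoff for each action, taking the expectation over Bidder 2's type.
E[bid 20] = 0.1·(-3) + 0.6·(3) + 0.3·(-3) = 0.6
E[bid 30] = 0.1·(-7) + 0.6·(-6) + 0.3·(-7) = -6.4
E[bid 40] = 0.1·(12) + 0.6·(7) + 0.3·(12) = 9
Best response: bid 40 (9 is the largest).

bid 40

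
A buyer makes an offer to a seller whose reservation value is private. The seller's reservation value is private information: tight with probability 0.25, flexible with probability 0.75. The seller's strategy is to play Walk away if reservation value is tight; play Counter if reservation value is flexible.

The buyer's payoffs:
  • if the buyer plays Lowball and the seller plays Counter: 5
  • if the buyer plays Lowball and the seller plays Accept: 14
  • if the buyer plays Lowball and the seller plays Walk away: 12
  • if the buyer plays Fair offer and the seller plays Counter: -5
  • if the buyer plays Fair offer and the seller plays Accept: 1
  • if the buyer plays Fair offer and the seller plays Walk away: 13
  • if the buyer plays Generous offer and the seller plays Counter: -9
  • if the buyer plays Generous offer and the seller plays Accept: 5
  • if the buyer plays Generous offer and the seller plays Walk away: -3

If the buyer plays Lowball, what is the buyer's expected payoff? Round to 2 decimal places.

6.75

Take the expectation over the seller's reservation value, weighting each type's action by its prior probability.
E[Lowball] = 0.25·12 + 0.75·5 = 3 + 3.75 = 6.75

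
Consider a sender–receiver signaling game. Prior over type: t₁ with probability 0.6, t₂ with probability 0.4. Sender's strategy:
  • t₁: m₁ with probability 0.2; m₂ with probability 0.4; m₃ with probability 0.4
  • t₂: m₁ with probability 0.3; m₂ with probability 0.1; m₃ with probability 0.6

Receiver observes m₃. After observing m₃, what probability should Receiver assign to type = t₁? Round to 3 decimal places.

0.500

Apply Bayes' rule using the sender's strategy as the likelihood.
P(m₃) = 0.6·0.4 + 0.4·0.6 = 0.48
P(t₁ | m₃) = (0.6·0.4) / 0.48 = 0.24 / 0.48 = 0.5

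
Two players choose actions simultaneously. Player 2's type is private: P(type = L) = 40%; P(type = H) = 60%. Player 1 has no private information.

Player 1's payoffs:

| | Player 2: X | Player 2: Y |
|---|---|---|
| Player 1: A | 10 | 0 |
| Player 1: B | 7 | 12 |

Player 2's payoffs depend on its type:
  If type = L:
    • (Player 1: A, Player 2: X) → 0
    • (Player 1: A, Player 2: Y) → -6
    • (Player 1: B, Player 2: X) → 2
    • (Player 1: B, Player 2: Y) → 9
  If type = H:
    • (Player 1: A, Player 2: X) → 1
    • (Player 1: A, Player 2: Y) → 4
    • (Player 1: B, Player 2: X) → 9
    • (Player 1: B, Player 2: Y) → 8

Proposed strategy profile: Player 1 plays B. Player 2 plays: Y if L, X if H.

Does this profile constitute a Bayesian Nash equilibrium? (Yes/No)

Yes

A profile is a BNE iff every type of every player is best-responding given beliefs about the other side.
Player 1 plays B: E[B] = 0.4·(12) + 0.6·(7) = 9; E[A] = 6. Best-responding. ✓
Player 2 (type L), facing B: X gives 2, Y gives 9. Proposed Y is best. ✓
Player 2 (type H), facing B: X gives 9, Y gives 8. Proposed X is best. ✓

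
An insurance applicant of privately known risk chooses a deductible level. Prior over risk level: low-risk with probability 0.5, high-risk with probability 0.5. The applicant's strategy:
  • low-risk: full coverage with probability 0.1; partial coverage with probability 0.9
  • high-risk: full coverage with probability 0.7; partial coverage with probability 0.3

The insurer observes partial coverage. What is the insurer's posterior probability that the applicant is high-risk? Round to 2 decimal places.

Apply Bayes' rule using the sender's strategy as the likelihood.
P(partial coverage) = 0.5·0.9 + 0.5·0.3 = 0.6
P(high-risk | partial coverage) = (0.5·0.3) / 0.6 = 0.15 / 0.6 = 0.25

0.25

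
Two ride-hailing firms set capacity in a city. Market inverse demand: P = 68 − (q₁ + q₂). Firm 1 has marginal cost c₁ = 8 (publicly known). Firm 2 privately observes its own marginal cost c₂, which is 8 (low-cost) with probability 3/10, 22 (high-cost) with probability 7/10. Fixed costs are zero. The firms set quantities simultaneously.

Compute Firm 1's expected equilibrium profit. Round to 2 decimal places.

541.34

Type-c best response for Firm 2: q₂(c) = (68 − c)/2 − q₁/2.
Firm 1 maximizes expected profit; its first-order condition is 68 − 2q₁ − E[q₂] − 8 = 0.
Substituting E[q₂] and solving: E[c₂] = 17.8, so q₁ = (68 − 2·8 + 17.8)/3 = 23.2667.
E[P] = 68 − (q₁ + E[q₂]) = 31.2667; Firm 1's expected profit = (E[P] − 8)·q₁ = (31.2667 − 8)·23.2667 = 541.338.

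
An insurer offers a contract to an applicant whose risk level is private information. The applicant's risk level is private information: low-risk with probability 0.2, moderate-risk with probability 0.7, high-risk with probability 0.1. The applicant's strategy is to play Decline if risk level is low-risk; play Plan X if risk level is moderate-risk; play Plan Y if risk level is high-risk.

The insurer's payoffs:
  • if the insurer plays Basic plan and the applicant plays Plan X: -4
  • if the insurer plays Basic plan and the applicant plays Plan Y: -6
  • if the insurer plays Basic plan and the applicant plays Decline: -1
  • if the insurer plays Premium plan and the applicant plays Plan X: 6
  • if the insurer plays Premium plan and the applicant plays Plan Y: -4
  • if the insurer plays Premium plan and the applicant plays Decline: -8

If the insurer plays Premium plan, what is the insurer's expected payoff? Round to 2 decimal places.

Take the expectation over the applicant's risk level, weighting each type's action by its prior probability.
E[Premium plan] = 0.2·(-8) + 0.7·6 + 0.1·(-4) = (-1.6) + 4.2 + (-0.4) = 2.2

2.20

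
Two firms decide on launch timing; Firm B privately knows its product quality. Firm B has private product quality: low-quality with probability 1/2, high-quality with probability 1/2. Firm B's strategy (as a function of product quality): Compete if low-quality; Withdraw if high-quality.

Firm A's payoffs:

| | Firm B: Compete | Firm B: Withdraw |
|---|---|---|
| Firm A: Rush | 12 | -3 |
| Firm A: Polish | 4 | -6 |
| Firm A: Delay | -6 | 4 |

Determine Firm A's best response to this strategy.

E[Rush] = 1/2·(12) + 1/2·(-3) = 9/2
E[Polish] = 1/2·(4) + 1/2·(-6) = -1
E[Delay] = 1/2·(-6) + 1/2·(4) = -1
Best response: Rush (9/2 is the largest).

Rush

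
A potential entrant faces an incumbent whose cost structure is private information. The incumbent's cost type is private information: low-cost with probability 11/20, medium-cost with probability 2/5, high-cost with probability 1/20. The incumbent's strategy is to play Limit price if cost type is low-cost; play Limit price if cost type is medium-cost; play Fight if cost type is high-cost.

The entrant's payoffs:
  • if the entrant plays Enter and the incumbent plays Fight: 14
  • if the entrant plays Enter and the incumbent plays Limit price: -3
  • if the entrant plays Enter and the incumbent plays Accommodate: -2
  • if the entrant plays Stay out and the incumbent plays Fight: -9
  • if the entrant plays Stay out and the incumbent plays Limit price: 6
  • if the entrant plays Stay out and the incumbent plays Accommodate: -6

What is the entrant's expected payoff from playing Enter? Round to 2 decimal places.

E[Enter] = 11/20·(-3) + 2/5·(-3) + 1/20·14 = (-33/20) + (-6/5) + 7/10 = -43/20

-2.15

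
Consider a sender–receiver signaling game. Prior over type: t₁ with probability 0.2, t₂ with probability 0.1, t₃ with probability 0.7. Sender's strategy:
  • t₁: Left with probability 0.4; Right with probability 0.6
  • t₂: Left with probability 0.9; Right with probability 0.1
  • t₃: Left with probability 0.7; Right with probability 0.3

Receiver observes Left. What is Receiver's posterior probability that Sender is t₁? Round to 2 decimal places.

0.12

Apply Bayes' rule using the sender's strategy as the likelihood.
P(Left) = 0.2·0.4 + 0.1·0.9 + 0.7·0.7 = 0.66
P(t₁ | Left) = (0.2·0.4) / 0.66 = 0.08 / 0.66 = 0.121212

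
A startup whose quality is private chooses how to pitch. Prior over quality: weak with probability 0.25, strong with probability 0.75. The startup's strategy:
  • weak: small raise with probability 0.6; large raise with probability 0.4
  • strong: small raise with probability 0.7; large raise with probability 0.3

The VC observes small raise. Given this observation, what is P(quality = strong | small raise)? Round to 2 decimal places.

0.78

P(small raise) = 0.25·0.6 + 0.75·0.7 = 0.675
P(strong | small raise) = (0.75·0.7) / 0.675 = 0.525 / 0.675 = 0.777778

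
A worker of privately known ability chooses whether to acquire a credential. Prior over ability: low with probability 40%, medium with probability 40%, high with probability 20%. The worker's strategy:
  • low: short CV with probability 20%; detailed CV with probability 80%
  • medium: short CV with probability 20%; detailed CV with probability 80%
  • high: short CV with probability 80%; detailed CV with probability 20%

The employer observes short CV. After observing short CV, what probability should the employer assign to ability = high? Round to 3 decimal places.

0.500

P(short CV) = 0.4·0.2 + 0.4·0.2 + 0.2·0.8 = 0.32
P(high | short CV) = (0.2·0.8) / 0.32 = 0.16 / 0.32 = 0.5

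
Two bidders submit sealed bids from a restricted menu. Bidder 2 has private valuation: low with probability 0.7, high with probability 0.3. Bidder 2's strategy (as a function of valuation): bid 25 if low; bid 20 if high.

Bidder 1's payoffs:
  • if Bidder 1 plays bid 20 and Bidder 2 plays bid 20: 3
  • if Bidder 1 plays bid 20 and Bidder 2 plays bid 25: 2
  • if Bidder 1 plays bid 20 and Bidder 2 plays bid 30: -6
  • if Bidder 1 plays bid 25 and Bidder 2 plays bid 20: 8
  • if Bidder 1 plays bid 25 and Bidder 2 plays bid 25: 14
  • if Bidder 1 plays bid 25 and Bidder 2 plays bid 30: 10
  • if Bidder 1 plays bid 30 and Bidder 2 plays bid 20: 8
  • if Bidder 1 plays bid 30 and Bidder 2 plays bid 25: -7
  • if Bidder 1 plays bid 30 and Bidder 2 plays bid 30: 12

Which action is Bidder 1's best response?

bid 25

Compute Bidder 1's expected payoff for each action, taking the expectation over Bidder 2's type.
E[bid 20] = 0.7·(2) + 0.3·(3) = 2.3
E[bid 25] = 0.7·(14) + 0.3·(8) = 12.2
E[bid 30] = 0.7·(-7) + 0.3·(8) = -2.5
Best response: bid 25 (12.2 is the largest).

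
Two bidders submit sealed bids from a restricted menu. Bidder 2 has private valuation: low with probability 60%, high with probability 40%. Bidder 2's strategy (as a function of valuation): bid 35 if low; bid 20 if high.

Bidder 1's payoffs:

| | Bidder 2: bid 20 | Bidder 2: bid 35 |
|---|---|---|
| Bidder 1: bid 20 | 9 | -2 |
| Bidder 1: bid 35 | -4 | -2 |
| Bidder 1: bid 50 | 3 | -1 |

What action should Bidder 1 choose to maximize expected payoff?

Compute Bidder 1's expected payoff for each action, taking the expectation over Bidder 2's type.
E[bid 20] = 0.6·(-2) + 0.4·(9) = 2.4
E[bid 35] = 0.6·(-2) + 0.4·(-4) = -2.8
E[bid 50] = 0.6·(-1) + 0.4·(3) = 0.6
Best response: bid 20 (2.4 is the largest).

bid 20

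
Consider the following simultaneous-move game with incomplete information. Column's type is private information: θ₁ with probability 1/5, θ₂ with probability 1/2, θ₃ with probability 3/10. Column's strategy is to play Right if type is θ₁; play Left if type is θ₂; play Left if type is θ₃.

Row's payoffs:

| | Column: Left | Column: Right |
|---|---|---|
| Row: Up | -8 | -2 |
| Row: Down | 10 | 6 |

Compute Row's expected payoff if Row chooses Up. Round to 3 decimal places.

-6.800

Take the expectation over Column's type, weighting each type's action by its prior probability.
E[Up] = 1/5·(-2) + 1/2·(-8) + 3/10·(-8) = (-2/5) + (-4) + (-12/5) = -34/5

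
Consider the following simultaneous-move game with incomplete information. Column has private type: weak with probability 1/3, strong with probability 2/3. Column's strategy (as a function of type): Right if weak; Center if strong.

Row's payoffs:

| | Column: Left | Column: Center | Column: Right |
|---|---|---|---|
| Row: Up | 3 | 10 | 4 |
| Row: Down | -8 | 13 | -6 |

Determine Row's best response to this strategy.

Up

E[Up] = 1/3·(4) + 2/3·(10) = 8
E[Down] = 1/3·(-6) + 2/3·(13) = 20/3
Best response: Up (8 is the largest).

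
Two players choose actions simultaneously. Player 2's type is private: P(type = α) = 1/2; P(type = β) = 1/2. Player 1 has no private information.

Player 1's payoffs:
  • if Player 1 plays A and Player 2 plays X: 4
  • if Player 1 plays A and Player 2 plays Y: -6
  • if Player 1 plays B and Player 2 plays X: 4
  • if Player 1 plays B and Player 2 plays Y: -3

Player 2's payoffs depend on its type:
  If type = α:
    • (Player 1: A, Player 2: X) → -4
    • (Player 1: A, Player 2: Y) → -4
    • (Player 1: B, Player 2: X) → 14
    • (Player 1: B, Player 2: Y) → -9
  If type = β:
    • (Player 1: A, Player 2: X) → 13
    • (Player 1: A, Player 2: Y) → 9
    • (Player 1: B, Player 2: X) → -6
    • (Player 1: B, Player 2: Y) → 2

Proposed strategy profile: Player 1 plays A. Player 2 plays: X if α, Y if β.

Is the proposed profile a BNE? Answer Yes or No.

No

Player 1 plays A: E[A] = 1/2·(4) + 1/2·(-6) = -1; E[B] = 1/2. Not best-responding. ✗
Player 2 (type α), facing A: X gives -4, Y gives -4. Proposed X is best. ✓
Player 2 (type β), facing A: X gives 13, Y gives 9. Proposed Y is not best — profitable deviation exists. ✗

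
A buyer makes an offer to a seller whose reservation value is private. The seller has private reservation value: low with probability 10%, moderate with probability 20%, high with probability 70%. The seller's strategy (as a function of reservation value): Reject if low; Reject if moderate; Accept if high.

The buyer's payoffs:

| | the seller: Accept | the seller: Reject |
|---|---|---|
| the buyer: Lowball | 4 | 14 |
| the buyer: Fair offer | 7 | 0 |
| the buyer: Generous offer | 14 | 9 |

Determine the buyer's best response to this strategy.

Compute the buyer's expected payoff for each action, taking the expectation over the seller's type.
E[Lowball] = 0.1·(14) + 0.2·(14) + 0.7·(4) = 7
E[Fair offer] = 0.1·(0) + 0.2·(0) + 0.7·(7) = 4.9
E[Generous offer] = 0.1·(9) + 0.2·(9) + 0.7·(14) = 12.5
Best response: Generous offer (12.5 is the largest).

Generous offer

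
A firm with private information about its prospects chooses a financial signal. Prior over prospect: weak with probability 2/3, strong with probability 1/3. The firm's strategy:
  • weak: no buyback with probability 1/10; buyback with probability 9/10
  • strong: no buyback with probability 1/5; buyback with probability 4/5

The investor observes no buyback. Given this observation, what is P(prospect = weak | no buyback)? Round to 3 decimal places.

0.500

P(no buyback) = (2/3)·(1/10) + (1/3)·(1/5) = 2/15
P(weak | no buyback) = ((2/3)·(1/10)) / (2/15) = (1/15) / (2/15) = 1/2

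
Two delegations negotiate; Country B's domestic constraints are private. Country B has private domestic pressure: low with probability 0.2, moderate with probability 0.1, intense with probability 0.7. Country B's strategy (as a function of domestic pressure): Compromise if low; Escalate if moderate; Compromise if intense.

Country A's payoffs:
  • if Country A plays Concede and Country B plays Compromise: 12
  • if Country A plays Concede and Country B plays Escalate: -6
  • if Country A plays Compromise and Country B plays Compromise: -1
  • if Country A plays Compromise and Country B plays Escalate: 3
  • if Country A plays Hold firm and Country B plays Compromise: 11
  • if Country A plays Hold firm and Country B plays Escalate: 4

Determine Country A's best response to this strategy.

E[Concede] = 0.2·(12) + 0.1·(-6) + 0.7·(12) = 10.2
E[Compromise] = 0.2·(-1) + 0.1·(3) + 0.7·(-1) = -0.6
E[Hold firm] = 0.2·(11) + 0.1·(4) + 0.7·(11) = 10.3
Best response: Hold firm (10.3 is the largest).

Hold firm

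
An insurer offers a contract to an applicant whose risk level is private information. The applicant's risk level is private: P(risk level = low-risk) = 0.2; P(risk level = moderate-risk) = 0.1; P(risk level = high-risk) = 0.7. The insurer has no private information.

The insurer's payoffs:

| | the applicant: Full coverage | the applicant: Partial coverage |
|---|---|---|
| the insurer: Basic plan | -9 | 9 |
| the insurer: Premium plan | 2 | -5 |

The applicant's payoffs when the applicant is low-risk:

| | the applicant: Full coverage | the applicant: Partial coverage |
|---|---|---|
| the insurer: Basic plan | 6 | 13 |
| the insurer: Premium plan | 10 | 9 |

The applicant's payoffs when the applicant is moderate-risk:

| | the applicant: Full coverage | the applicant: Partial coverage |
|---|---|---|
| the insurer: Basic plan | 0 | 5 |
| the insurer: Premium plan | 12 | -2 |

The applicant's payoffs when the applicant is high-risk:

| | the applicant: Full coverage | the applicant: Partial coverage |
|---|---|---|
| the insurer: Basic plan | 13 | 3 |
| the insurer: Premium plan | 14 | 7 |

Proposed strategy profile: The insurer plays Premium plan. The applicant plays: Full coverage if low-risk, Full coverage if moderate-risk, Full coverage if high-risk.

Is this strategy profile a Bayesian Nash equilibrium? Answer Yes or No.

The insurer plays Premium plan: E[Premium plan] = 0.2·(2) + 0.1·(2) + 0.7·(2) = 2; E[Basic plan] = -9. Best-responding. ✓
The applicant (risk level low-risk), facing Premium plan: Full coverage gives 10, Partial coverage gives 9. Proposed Full coverage is best. ✓
The applicant (risk level moderate-risk), facing Premium plan: Full coverage gives 12, Partial coverage gives -2. Proposed Full coverage is best. ✓
The applicant (risk level high-risk), facing Premium plan: Full coverage gives 14, Partial coverage gives 7. Proposed Full coverage is best. ✓

Yes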